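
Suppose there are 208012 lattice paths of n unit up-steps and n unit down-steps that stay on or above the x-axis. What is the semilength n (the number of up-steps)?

12

Dyck paths of semilength n are counted by C_n, and C_12 = 208012.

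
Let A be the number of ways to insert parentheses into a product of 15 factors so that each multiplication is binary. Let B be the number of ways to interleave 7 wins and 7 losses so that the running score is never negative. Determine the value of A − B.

2674011

Bracketing 15 factors into binary products is counted by C_{15−1} = C_14. So A = C_14 = 2674440.
Ballot sequences with n votes each where one side never trails are Dyck words, counted by C_n; here n = 7. So B = C_7 = 429.
A − B = 2674440 − 429 = 2674011.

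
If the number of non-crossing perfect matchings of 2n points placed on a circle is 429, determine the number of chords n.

Non-crossing pairings of 2n points on a circle are counted by C_n. The Catalan number equal to 429 is C_7.

7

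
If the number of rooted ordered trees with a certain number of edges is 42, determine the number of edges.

Rooted ordered trees with n edges are counted by C_n. Since C_5 = 42, the index is 5.

5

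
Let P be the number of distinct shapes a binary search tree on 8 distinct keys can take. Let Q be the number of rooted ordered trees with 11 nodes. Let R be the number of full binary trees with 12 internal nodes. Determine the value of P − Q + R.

Binary trees (left/right distinguished) on n nodes are counted by C_n; here n = 8. So P = C_8 = 1430.
Rooted ordered (plane) trees on m nodes have m−1 edges and are counted by C_{m−1}; m = 11 gives C_10. So Q = C_10 = 16796.
The number of full binary trees on 12 internal nodes is the Catalan number C_12. So R = C_12 = 208012.
P − Q + R = 1430 − 16796 + 208012 = 192646.

192646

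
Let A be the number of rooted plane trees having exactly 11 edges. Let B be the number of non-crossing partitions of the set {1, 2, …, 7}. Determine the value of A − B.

58357

A rooted plane tree with 11 edges has 12 nodes, and the count is C_11. So A = C_11 = 58786.
The non-crossing partitions of [7] form a lattice of size C_7. So B = C_7 = 429.
A − B = 58786 − 429 = 58357.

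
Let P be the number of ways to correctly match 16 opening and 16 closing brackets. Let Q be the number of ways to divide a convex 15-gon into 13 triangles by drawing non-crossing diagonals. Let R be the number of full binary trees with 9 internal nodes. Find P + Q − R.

36095708

A balanced arrangement of 16 bracket pairs is a Dyck word of semilength 16, so the count is C_16. So P = C_16 = 35357670.
A convex 15-gon is triangulated into 13 triangles, and the number of such triangulations is the Catalan number C_{15−2} = C_13. So Q = C_13 = 742900.
Full binary trees with n internal nodes are counted by C_n; here n = 9. So R = C_9 = 4862.
P + Q − R = 35357670 + 742900 − 4862 = 36095708.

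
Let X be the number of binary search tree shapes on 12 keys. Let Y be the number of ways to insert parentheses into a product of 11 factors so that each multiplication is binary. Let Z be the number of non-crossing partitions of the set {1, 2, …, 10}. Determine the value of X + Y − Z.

Binary trees (left/right distinguished) on n nodes are counted by C_n; here n = 12. So X = C_12 = 208012.
Parenthesizations of m factors correspond to full binary trees with m leaves, counted by C_{m−1}; m = 11 gives C_10. So Y = C_10 = 16796.
The non-crossing partitions of [10] form a lattice of size C_10. So Z = C_10 = 16796.
X + Y − Z = 208012 + 16796 − 16796 = 208012.

208012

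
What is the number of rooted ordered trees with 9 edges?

4862

Rooted ordered trees with n edges are counted by C_n; here n = 9.
C_9 = C_8 · 2(2·8+1)/(8+2) = 1430 · 34/10 = 4862.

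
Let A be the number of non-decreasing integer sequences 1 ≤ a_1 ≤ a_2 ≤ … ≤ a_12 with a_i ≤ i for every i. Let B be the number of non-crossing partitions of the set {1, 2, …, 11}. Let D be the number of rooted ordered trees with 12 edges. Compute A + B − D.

Such sub-staircase sequences of length n are counted by C_n; here n = 12. So A = C_12 = 208012.
Non-crossing partitions of an n-element set are counted by C_n; here n = 11. So B = C_11 = 58786.
A rooted plane tree with 12 edges has 13 nodes, and the count is C_12. So D = C_12 = 208012.
A + B − D = 208012 + 58786 − 208012 = 58786.

58786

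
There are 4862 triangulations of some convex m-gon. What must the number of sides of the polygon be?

Triangulations of a convex m-gon are counted by C_{m−2}, and C_9 = 4862.
So m − 2 = 9, giving m = 11 sides.

11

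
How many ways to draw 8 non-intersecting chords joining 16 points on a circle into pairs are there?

Pairing 16 circle points by 8 non-crossing chords gives C_8 matchings.
C_8 = 1430.

1430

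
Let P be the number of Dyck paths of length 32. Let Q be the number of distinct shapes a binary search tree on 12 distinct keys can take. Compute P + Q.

35565682

A Dyck path with 16 up-steps and 16 down-steps has semilength 16, so there are C_16 of them. So P = C_16 = 35357670.
There are C_n binary search tree shapes on n keys; with n = 12 that is C_12. So Q = C_12 = 208012.
P + Q = 35357670 + 208012 = 35565682.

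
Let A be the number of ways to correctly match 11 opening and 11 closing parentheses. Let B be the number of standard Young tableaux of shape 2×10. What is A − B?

41990

With 11 pairs the number of balanced bracket strings is the Catalan number C_11. So A = C_11 = 58786.
Standard Young tableaux of shape 2×n are counted by C_n; here n = 10. So B = C_10 = 16796.
A − B = 58786 − 16796 = 41990.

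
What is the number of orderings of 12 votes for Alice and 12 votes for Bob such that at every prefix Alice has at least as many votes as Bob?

Ballot sequences with n votes each where one side never trails are Dyck words, counted by C_n; here n = 12.
C_12 = 208012.

208012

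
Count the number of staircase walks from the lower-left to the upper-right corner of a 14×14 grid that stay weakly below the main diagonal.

Sub-diagonal monotone paths from (0,0) to (14,14) biject with Dyck paths of semilength 14, giving C_14.
C_14 = 2674440.

2674440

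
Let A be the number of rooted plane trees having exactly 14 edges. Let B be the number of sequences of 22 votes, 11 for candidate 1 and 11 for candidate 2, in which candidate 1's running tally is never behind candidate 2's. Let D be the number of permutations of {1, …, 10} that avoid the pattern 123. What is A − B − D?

Rooted ordered trees with n edges are counted by C_n; here n = 14. So A = C_14 = 2674440.
Reading a vote for the leader as '(' and for the other as ')' turns such a sequence into a balanced string of 11 pairs, so the count is C_11. So B = C_11 = 58786.
For any fixed pattern of length 3, the pattern-avoiding permutations of [10] number C_10. So D = C_10 = 16796.
A − B − D = 2674440 − 58786 − 16796 = 2598858.

2598858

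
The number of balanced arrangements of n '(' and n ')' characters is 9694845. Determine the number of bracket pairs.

15

Balanced strings of n bracket-pairs are counted by C_n; 9694845 = C_15.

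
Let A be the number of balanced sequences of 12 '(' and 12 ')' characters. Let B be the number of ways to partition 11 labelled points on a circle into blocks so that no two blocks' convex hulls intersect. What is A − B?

A balanced arrangement of 12 bracket pairs is a Dyck word of semilength 12, so the count is C_12. So A = C_12 = 208012.
Non-crossing partitions of an n-element set are counted by C_n; here n = 11. So B = C_11 = 58786.
A − B = 208012 − 58786 = 149226.

149226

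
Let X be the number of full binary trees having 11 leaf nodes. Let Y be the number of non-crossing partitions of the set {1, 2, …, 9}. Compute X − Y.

11934

Full binary trees with 11 leaves have 11−1 = 10 internal nodes, so there are C_10 of them. So X = C_10 = 16796.
The non-crossing partitions of [9] form a lattice of size C_9. So Y = C_9 = 4862.
X − Y = 16796 − 4862 = 11934.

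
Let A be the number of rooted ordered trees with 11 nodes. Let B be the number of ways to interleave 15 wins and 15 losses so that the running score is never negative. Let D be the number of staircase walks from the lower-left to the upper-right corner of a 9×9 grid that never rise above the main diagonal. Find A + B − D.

9706779

Rooted ordered (plane) trees on m nodes have m−1 edges and are counted by C_{m−1}; m = 11 gives C_10. So A = C_10 = 16796.
Ballot sequences with n votes each where one side never trails are Dyck words, counted by C_n; here n = 15. So B = C_15 = 9694845.
Sub-diagonal monotone paths from (0,0) to (9,9) biject with Dyck paths of semilength 9, giving C_9. So D = C_9 = 4862.
A + B − D = 16796 + 9694845 − 4862 = 9706779.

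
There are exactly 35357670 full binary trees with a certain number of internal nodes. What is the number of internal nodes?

Full binary trees with n internal nodes are counted by C_n. Since C_16 = 35357670, the index is 16.

16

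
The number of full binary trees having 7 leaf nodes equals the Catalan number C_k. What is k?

Full binary trees with 7 leaves have 7−1 = 6 internal nodes, so there are C_6 of them.

6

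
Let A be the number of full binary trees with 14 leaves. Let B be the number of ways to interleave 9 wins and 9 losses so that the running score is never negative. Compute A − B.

Full binary trees with 14 leaves have 14−1 = 13 internal nodes, so there are C_13 of them. So A = C_13 = 742900.
Ballot sequences with n votes each where one side never trails are Dyck words, counted by C_n; here n = 9. So B = C_9 = 4862.
A − B = 742900 − 4862 = 738038.

738038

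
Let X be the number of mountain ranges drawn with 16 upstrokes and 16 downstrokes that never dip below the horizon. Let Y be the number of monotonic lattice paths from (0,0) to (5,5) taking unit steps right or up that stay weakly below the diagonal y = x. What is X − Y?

35357628

Dyck paths of semilength n (length 2n) are counted by C_n; here n = 16. So X = C_16 = 35357670.
Sub-diagonal monotone paths from (0,0) to (5,5) biject with Dyck paths of semilength 5, giving C_5. So Y = C_5 = 42.
X − Y = 35357670 − 42 = 35357628.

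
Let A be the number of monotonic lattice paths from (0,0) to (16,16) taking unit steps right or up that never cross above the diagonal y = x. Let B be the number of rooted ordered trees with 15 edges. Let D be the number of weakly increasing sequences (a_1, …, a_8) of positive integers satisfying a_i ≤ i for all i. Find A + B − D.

45051085

Sub-diagonal monotone paths from (0,0) to (16,16) biject with Dyck paths of semilength 16, giving C_16. So A = C_16 = 35357670.
A rooted plane tree with 15 edges has 16 nodes, and the count is C_15. So B = C_15 = 9694845.
Such sub-staircase sequences of length n are counted by C_n; here n = 8. So D = C_8 = 1430.
A + B − D = 35357670 + 9694845 − 1430 = 45051085.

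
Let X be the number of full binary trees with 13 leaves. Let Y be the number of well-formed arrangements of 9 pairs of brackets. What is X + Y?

212874

A full binary tree with L leaves has L−1 internal nodes and is counted by C_{L−1}; L = 13 gives C_12. So X = C_12 = 208012.
A balanced arrangement of 9 bracket pairs is a Dyck word of semilength 9, so the count is C_9. So Y = C_9 = 4862.
X + Y = 208012 + 4862 = 212874.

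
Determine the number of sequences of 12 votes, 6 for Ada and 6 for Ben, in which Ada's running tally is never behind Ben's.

132

Ballot sequences with n votes each where one side never trails are Dyck words, counted by C_n; here n = 6.
C_6 = C(12,6)/7 = 924/7 = 132.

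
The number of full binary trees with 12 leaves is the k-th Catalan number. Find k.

11

Full binary trees with 12 leaves have 12−1 = 11 internal nodes, so there are C_11 of them.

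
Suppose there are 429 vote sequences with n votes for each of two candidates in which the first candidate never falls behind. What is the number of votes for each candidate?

7

Such ballot sequences with n votes each are counted by C_n. Since C_7 = 429, the index is 7.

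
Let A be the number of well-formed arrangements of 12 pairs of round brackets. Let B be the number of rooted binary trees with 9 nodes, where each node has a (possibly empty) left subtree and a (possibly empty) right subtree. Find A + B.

A balanced arrangement of 12 bracket pairs is a Dyck word of semilength 12, so the count is C_12. So A = C_12 = 208012.
Rooted binary trees with 9 nodes (each child slot possibly empty) number C_9. So B = C_9 = 4862.
A + B = 208012 + 4862 = 212874.

212874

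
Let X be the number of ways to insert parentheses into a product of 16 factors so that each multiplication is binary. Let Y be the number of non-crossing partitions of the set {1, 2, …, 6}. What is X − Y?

9694713

Parenthesizations of m factors correspond to full binary trees with m leaves, counted by C_{m−1}; m = 16 gives C_15. So X = C_15 = 9694845.
Non-crossing partitions of an n-element set are counted by C_n; here n = 6. So Y = C_6 = 132.
X − Y = 9694845 − 132 = 9694713.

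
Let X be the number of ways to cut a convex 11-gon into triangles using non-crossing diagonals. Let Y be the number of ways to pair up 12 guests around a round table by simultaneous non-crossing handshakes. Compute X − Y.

The number of triangulations of an 11-gon is the Catalan number C_9 (index = sides − 2). So X = C_9 = 4862.
With 12 = 2·6 people, non-crossing handshake pairings are non-crossing perfect matchings on a circle, counted by C_6. So Y = C_6 = 132.
X − Y = 4862 − 132 = 4730.

4730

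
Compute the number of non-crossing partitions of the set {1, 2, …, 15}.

The non-crossing partitions of [15] form a lattice of size C_15.
C_15 = C(30,15)/16 = 155117520/16 = 9694845.

9694845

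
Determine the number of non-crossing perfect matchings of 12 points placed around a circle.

Non-crossing perfect matchings of 2n points on a circle are counted by C_n; with 12 points, n = 6.
C_6 = C(12,6)/7 = 924/7 = 132.

132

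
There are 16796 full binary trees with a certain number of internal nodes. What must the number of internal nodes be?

Full binary trees with n internal nodes are counted by C_n. Since C_10 = 16796, the index is 10.

10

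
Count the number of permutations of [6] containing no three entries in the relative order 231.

132

Permutations of [n] avoiding any single length-3 pattern are counted by C_n; here n = 6.
C_6 = C(12,6)/7 = 924/7 = 132.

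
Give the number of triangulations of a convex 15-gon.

A convex 15-gon is triangulated into 13 triangles, and the number of such triangulations is the Catalan number C_{15−2} = C_13.
C_13 = C_12 · 2(2·12+1)/(12+2) = 208012 · 50/14 = 742900.

742900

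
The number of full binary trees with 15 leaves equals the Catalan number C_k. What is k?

14

A full binary tree with L leaves has L−1 internal nodes and is counted by C_{L−1}; L = 15 gives C_14.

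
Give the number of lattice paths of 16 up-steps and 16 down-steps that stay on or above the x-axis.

Dyck paths of semilength n (length 2n) are counted by C_n; here n = 16.
C_16 = C(32,16)/17 = 601080390/17 = 35357670.

35357670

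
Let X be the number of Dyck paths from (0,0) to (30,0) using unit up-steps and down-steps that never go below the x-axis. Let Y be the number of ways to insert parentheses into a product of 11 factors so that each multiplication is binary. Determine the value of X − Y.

9678049

Dyck paths of semilength n (length 2n) are counted by C_n; here n = 15. So X = C_15 = 9694845.
Ways to associate a product of 11 factors correspond to binary trees on 11 leaves, so the count is C_10. So Y = C_10 = 16796.
X − Y = 9694845 − 16796 = 9678049.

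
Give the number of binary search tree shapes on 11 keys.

58786

Rooted binary trees with 11 nodes (each child slot possibly empty) number C_11.
C_11 = 58786.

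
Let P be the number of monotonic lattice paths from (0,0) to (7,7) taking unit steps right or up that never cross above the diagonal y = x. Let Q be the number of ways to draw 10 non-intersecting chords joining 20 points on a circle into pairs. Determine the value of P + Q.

Monotone paths in an n×n grid that stay weakly below the diagonal are counted by C_n; here n = 7. So P = C_7 = 429.
Non-crossing perfect matchings of 2n points on a circle are counted by C_n; with 20 points, n = 10. So Q = C_10 = 16796.
P + Q = 429 + 16796 = 17225.

17225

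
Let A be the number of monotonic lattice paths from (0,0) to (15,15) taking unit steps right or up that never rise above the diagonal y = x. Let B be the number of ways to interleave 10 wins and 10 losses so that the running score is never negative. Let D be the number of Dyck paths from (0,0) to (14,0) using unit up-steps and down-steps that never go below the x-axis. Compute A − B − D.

Monotone paths in an n×n grid that stay weakly below the diagonal are counted by C_n; here n = 15. So A = C_15 = 9694845.
Reading a vote for the leader as '(' and for the other as ')' turns such a sequence into a balanced string of 10 pairs, so the count is C_10. So B = C_10 = 16796.
A Dyck path with 7 up-steps and 7 down-steps has semilength 7, so there are C_7 of them. So D = C_7 = 429.
A − B − D = 9694845 − 16796 − 429 = 9677620.

9677620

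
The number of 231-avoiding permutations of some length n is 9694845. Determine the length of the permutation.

Permutations of [n] avoiding a fixed length-3 pattern are counted by C_n; 9694845 = C_15.

15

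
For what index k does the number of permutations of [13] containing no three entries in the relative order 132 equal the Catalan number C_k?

For any fixed pattern of length 3, the pattern-avoiding permutations of [13] number C_13.

13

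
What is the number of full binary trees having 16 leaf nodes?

Full binary trees with 16 leaves have 16−1 = 15 internal nodes, so there are C_15 of them.
C_15 = C_14 · 2(2·14+1)/(14+2) = 2674440 · 58/16 = 9694845.

9694845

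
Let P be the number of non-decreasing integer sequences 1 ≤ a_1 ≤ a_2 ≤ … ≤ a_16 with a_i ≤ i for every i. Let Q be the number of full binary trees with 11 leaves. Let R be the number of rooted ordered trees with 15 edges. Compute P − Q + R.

Weakly increasing sequences with a_i ≤ i biject with Dyck paths of semilength 16, so there are C_16. So P = C_16 = 35357670.
Full binary trees with 11 leaves have 11−1 = 10 internal nodes, so there are C_10 of them. So Q = C_10 = 16796.
A rooted plane tree with 15 edges has 16 nodes, and the count is C_15. So R = C_15 = 9694845.
P − Q + R = 35357670 − 16796 + 9694845 = 45035719.

45035719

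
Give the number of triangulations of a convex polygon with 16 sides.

A convex 16-gon is triangulated into 14 triangles, and the number of such triangulations is the Catalan number C_{16−2} = C_14.
C_14 = C(28,14)/15 = 40116600/15 = 2674440.

2674440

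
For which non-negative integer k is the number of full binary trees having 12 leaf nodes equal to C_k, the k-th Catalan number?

Full binary trees with 12 leaves have 12−1 = 11 internal nodes, so there are C_11 of them.

11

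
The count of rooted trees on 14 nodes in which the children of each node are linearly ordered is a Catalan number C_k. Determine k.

13

Rooted ordered (plane) trees on m nodes have m−1 edges and are counted by C_{m−1}; m = 14 gives C_13.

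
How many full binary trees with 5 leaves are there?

A full binary tree with L leaves has L−1 internal nodes and is counted by C_{L−1}; L = 5 gives C_4.
C_4 = C(8,4)/5 = 70/5 = 14.

14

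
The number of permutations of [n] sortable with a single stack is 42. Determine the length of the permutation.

5

Stack-sortable permutations of [n] are counted by C_n. Since C_5 = 42, the index is 5.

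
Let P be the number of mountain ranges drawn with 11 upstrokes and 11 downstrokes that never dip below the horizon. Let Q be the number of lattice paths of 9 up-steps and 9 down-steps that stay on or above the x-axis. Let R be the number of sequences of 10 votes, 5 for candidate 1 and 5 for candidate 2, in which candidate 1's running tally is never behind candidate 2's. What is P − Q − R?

53882

A Dyck path with 11 up-steps and 11 down-steps has semilength 11, so there are C_11 of them. So P = C_11 = 58786.
Dyck paths of semilength n (length 2n) are counted by C_n; here n = 9. So Q = C_9 = 4862.
Reading a vote for the leader as '(' and for the other as ')' turns such a sequence into a balanced string of 5 pairs, so the count is C_5. So R = C_5 = 42.
P − Q − R = 58786 − 4862 − 42 = 53882.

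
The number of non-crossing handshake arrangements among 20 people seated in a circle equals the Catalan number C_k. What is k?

With 20 = 2·10 people, non-crossing handshake pairings are non-crossing perfect matchings on a circle, counted by C_10.

10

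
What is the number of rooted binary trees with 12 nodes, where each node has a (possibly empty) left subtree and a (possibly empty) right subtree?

There are C_n binary search tree shapes on n keys; with n = 12 that is C_12.
C_12 = C(24,12)/13 = 2704156/13 = 208012.

208012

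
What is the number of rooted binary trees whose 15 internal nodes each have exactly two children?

9694845

Full binary trees with n internal nodes are counted by C_n; here n = 15.
C_15 = C(30,15)/16 = 155117520/16 = 9694845.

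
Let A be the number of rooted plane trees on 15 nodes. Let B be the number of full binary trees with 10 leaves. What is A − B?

A rooted plane tree on 15 nodes has 14 edges, and such trees are counted by C_14. So A = C_14 = 2674440.
Full binary trees with 10 leaves have 10−1 = 9 internal nodes, so there are C_9 of them. So B = C_9 = 4862.
A − B = 2674440 − 4862 = 2669578.

2669578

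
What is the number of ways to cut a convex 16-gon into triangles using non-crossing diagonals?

The number of triangulations of a 16-gon is the Catalan number C_14 (index = sides − 2).
C_14 = 2674440.

2674440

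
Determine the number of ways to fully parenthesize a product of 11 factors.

Bracketing 11 factors into binary products is counted by C_{11−1} = C_10.
C_10 = C_9 · 2(2·9+1)/(9+2) = 4862 · 38/11 = 16796.

16796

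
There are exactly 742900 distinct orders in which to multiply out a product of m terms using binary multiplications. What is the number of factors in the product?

Parenthesizations of m factors are counted by C_{m−1}. Since C_13 = 742900, the index is 13.
So the index is 13, and the number of factors is 13 + 1 = 14.

14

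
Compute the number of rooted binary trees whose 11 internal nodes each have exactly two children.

The number of full binary trees on 11 internal nodes is the Catalan number C_11.
C_11 = C_10 · 2(2·10+1)/(10+2) = 16796 · 42/12 = 58786.

58786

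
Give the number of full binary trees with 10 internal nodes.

16796

The number of full binary trees on 10 internal nodes is the Catalan number C_10.
C_10 = C(20,10)/11 = 184756/11 = 16796.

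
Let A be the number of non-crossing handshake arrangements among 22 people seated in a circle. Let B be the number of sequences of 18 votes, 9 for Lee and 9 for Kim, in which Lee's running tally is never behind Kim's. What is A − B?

53924

Non-crossing handshake pairings of 2n people are counted by C_n; 22 people gives n = 11. So A = C_11 = 58786.
Reading a vote for the leader as '(' and for the other as ')' turns such a sequence into a balanced string of 9 pairs, so the count is C_9. So B = C_9 = 4862.
A − B = 58786 − 4862 = 53924.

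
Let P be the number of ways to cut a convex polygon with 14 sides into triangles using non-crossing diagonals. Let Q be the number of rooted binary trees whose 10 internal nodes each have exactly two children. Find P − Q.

191216

A convex 14-gon is triangulated into 12 triangles, and the number of such triangulations is the Catalan number C_{14−2} = C_12. So P = C_12 = 208012.
The number of full binary trees on 10 internal nodes is the Catalan number C_10. So Q = C_10 = 16796.
P − Q = 208012 − 16796 = 191216.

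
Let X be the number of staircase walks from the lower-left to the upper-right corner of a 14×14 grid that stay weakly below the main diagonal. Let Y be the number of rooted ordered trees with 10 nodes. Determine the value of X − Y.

Monotone paths in an n×n grid that stay weakly below the diagonal are counted by C_n; here n = 14. So X = C_14 = 2674440.
Rooted ordered (plane) trees on m nodes have m−1 edges and are counted by C_{m−1}; m = 10 gives C_9. So Y = C_9 = 4862.
X − Y = 2674440 − 4862 = 2669578.

2669578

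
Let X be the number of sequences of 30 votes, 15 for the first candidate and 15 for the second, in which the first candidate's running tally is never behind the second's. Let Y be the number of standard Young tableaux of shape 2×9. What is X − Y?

9689983

Reading a vote for the leader as '(' and for the other as ')' turns such a sequence into a balanced string of 15 pairs, so the count is C_15. So X = C_15 = 9694845.
By the hook-length formula (or a Dyck-path bijection), SYT of shape 2×9 number C_9. So Y = C_9 = 4862.
X − Y = 9694845 − 4862 = 9689983.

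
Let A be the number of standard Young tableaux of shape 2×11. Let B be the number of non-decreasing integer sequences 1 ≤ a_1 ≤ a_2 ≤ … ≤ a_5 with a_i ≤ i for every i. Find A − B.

58744

Standard Young tableaux of shape 2×n are counted by C_n; here n = 11. So A = C_11 = 58786.
Weakly increasing sequences with a_i ≤ i biject with Dyck paths of semilength 5, so there are C_5. So B = C_5 = 42.
A − B = 58786 − 42 = 58744.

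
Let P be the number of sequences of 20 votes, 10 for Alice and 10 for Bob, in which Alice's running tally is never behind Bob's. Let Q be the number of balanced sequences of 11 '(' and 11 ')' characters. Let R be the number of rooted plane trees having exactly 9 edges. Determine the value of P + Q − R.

70720

Ballot sequences with n votes each where one side never trails are Dyck words, counted by C_n; here n = 10. So P = C_10 = 16796.
Balanced strings of n pairs of brackets are counted by C_n; here n = 11. So Q = C_11 = 58786.
A rooted plane tree with 9 edges has 10 nodes, and the count is C_9. So R = C_9 = 4862.
P + Q − R = 16796 + 58786 − 4862 = 70720.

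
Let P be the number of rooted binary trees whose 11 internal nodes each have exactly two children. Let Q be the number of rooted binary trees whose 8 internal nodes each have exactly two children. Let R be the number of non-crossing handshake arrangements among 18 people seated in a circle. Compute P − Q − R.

52494

Full binary trees with n internal nodes are counted by C_n; here n = 11. So P = C_11 = 58786.
The number of full binary trees on 8 internal nodes is the Catalan number C_8. So Q = C_8 = 1430.
Non-crossing handshake pairings of 2n people are counted by C_n; 18 people gives n = 9. So R = C_9 = 4862.
P − Q − R = 58786 − 1430 − 4862 = 52494.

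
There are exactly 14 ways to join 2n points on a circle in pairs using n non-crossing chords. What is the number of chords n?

Non-crossing pairings of 2n points on a circle are counted by C_n. Since C_4 = 14, the index is 4.

4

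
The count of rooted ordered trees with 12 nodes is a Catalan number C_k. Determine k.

A rooted plane tree on 12 nodes has 11 edges, and such trees are counted by C_11.

11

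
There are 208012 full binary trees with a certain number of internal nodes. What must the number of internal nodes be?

Full binary trees with n internal nodes are counted by C_n, and C_12 = 208012.

12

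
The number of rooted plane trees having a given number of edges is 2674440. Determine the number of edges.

Rooted ordered trees with n edges are counted by C_n; 2674440 = C_14.

14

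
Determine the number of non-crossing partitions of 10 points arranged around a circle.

The non-crossing partitions of [10] form a lattice of size C_10.
C_10 = C(20,10)/11 = 184756/11 = 16796.

16796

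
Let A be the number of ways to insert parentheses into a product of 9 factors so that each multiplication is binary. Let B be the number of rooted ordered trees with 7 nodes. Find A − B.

1298

Parenthesizations of m factors correspond to full binary trees with m leaves, counted by C_{m−1}; m = 9 gives C_8. So A = C_8 = 1430.
A rooted plane tree on 7 nodes has 6 edges, and such trees are counted by C_6. So B = C_6 = 132.
A − B = 1430 − 132 = 1298.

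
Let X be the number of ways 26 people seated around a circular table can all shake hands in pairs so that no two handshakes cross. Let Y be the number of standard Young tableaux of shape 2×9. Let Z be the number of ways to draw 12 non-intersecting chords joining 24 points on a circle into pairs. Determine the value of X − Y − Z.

Non-crossing handshake pairings of 2n people are counted by C_n; 26 people gives n = 13. So X = C_13 = 742900.
By the hook-length formula (or a Dyck-path bijection), SYT of shape 2×9 number C_9. So Y = C_9 = 4862.
Non-crossing perfect matchings of 2n points on a circle are counted by C_n; with 24 points, n = 12. So Z = C_12 = 208012.
X − Y − Z = 742900 − 4862 − 208012 = 530026.

530026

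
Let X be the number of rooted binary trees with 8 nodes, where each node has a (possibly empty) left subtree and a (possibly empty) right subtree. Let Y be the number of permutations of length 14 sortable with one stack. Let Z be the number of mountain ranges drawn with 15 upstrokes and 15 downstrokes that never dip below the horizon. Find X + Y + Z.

There are C_n binary search tree shapes on n keys; with n = 8 that is C_8. So X = C_8 = 1430.
Stack-sortable permutations are exactly the 231-avoiding ones, counted by C_n; here n = 14. So Y = C_14 = 2674440.
Dyck paths of semilength n (length 2n) are counted by C_n; here n = 15. So Z = C_15 = 9694845.
X + Y + Z = 1430 + 2674440 + 9694845 = 12370715.

12370715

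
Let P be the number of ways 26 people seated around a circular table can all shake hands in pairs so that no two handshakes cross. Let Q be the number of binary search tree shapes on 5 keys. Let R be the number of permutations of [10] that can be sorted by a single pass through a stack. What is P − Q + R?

759654

With 26 = 2·13 people, non-crossing handshake pairings are non-crossing perfect matchings on a circle, counted by C_13. So P = C_13 = 742900.
There are C_n binary search tree shapes on n keys; with n = 5 that is C_5. So Q = C_5 = 42.
Stack-sortable permutations are exactly the 231-avoiding ones, counted by C_n; here n = 10. So R = C_10 = 16796.
P − Q + R = 742900 − 42 + 16796 = 759654.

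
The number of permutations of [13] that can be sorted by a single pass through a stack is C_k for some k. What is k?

Stack-sortable permutations are exactly the 231-avoiding ones, counted by C_n; here n = 13.

13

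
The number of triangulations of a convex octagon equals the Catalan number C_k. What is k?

Triangulations of a convex m-gon are counted by C_{m−2}; with m = 8 this is C_6.

6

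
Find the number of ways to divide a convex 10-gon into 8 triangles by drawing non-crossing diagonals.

A convex 10-gon is triangulated into 8 triangles, and the number of such triangulations is the Catalan number C_{10−2} = C_8.
C_8 = C(16,8)/9 = 12870/9 = 1430.

1430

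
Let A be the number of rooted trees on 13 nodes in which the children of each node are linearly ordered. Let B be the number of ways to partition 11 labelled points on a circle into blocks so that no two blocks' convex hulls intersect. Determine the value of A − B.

149226

Rooted ordered (plane) trees on m nodes have m−1 edges and are counted by C_{m−1}; m = 13 gives C_12. So A = C_12 = 208012.
Non-crossing partitions of an n-element set are counted by C_n; here n = 11. So B = C_11 = 58786.
A − B = 208012 − 58786 = 149226.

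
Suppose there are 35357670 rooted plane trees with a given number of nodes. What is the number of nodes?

Rooted ordered trees on m nodes are counted by C_{m−1}; 35357670 = C_16.
So the index is 16, and the number of nodes is 16 + 1 = 17.

17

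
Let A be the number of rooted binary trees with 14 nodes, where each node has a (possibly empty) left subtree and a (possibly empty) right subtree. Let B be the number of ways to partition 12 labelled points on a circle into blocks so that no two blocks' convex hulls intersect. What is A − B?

Binary trees (left/right distinguished) on n nodes are counted by C_n; here n = 14. So A = C_14 = 2674440.
The non-crossing partitions of [12] form a lattice of size C_12. So B = C_12 = 208012.
A − B = 2674440 − 208012 = 2466428.

2466428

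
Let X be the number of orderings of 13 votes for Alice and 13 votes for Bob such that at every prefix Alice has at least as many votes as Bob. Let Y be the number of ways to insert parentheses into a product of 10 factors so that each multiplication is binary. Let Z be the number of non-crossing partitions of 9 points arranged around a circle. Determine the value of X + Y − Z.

Reading a vote for the leader as '(' and for the other as ')' turns such a sequence into a balanced string of 13 pairs, so the count is C_13. So X = C_13 = 742900.
Bracketing 10 factors into binary products is counted by C_{10−1} = C_9. So Y = C_9 = 4862.
Non-crossing partitions of an n-element set are counted by C_n; here n = 9. So Z = C_9 = 4862.
X + Y − Z = 742900 + 4862 − 4862 = 742900.

742900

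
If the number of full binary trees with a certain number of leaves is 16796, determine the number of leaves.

Full binary trees with L leaves are counted by C_{L−1}. The Catalan number equal to 16796 is C_10.
So the index is 10, and the number of leaves is 10 + 1 = 11.

11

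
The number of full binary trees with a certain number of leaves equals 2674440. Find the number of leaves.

Full binary trees with L leaves are counted by C_{L−1}; 2674440 = C_14.
So the index is 14, and the number of leaves is 14 + 1 = 15.

15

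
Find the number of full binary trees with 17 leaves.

35357670

Full binary trees with 17 leaves have 17−1 = 16 internal nodes, so there are C_16 of them.
C_16 = C(32,16)/17 = 601080390/17 = 35357670.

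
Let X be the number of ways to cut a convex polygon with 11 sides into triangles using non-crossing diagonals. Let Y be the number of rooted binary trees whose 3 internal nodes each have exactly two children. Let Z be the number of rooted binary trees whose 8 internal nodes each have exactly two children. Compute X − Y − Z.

A convex 11-gon is triangulated into 9 triangles, and the number of such triangulations is the Catalan number C_{11−2} = C_9. So X = C_9 = 4862.
Full binary trees with n internal nodes are counted by C_n; here n = 3. So Y = C_3 = 5.
The number of full binary trees on 8 internal nodes is the Catalan number C_8. So Z = C_8 = 1430.
X − Y − Z = 4862 − 5 − 1430 = 3427.

3427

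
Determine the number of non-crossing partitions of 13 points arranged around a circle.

Non-crossing partitions of an n-element set are counted by C_n; here n = 13.
C_13 = C(26,13)/14 = 10400600/14 = 742900.

742900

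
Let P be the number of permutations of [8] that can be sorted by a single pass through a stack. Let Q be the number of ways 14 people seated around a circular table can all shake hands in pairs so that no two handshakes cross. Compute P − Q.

By Knuth's characterisation, the stack-sortable permutations of length 8 are the 231-avoiders, numbering C_8. So P = C_8 = 1430.
Non-crossing handshake pairings of 2n people are counted by C_n; 14 people gives n = 7. So Q = C_7 = 429.
P − Q = 1430 − 429 = 1001.

1001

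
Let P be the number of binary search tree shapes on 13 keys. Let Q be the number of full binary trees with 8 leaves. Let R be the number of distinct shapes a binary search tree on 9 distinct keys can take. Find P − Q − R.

737609

Binary trees (left/right distinguished) on n nodes are counted by C_n; here n = 13. So P = C_13 = 742900.
Full binary trees with 8 leaves have 8−1 = 7 internal nodes, so there are C_7 of them. So Q = C_7 = 429.
Rooted binary trees with 9 nodes (each child slot possibly empty) number C_9. So R = C_9 = 4862.
P − Q − R = 742900 − 429 − 4862 = 737609.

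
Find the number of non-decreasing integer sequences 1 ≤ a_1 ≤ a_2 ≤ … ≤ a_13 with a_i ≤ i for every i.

Weakly increasing sequences with a_i ≤ i biject with Dyck paths of semilength 13, so there are C_13.
C_13 = 742900.

742900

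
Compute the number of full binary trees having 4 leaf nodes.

Full binary trees with 4 leaves have 4−1 = 3 internal nodes, so there are C_3 of them.
C_3 = C(6,3)/4 = 20/4 = 5.

5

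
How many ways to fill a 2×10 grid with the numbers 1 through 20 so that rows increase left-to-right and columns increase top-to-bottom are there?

16796

Standard Young tableaux of shape 2×n are counted by C_n; here n = 10.
C_10 = C_9 · 2(2·9+1)/(9+2) = 4862 · 38/11 = 16796.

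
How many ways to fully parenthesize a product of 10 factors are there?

Bracketing 10 factors into binary products is counted by C_{10−1} = C_9.
C_9 = C(18,9)/10 = 48620/10 = 4862.

4862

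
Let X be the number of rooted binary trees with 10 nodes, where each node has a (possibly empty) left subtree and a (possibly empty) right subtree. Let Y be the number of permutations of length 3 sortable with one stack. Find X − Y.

There are C_n binary search tree shapes on n keys; with n = 10 that is C_10. So X = C_10 = 16796.
By Knuth's characterisation, the stack-sortable permutations of length 3 are the 231-avoiders, numbering C_3. So Y = C_3 = 5.
X − Y = 16796 − 5 = 16791.

16791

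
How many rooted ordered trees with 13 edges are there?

Rooted ordered trees with n edges are counted by C_n; here n = 13.
C_13 = C(26,13)/14 = 10400600/14 = 742900.

742900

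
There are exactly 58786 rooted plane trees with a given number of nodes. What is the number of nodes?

12

Rooted ordered trees on m nodes are counted by C_{m−1}. The Catalan number equal to 58786 is C_11.
So the index is 11, and the number of nodes is 11 + 1 = 12.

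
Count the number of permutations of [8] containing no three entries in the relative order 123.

For any fixed pattern of length 3, the pattern-avoiding permutations of [8] number C_8.
C_8 = C(16,8)/9 = 12870/9 = 1430.

1430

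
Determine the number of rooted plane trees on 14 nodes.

742900

A rooted plane tree on 14 nodes has 13 edges, and such trees are counted by C_13.
C_13 = C(26,13)/14 = 10400600/14 = 742900.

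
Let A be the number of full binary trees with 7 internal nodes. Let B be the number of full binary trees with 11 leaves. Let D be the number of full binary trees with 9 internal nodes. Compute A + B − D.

12363

The number of full binary trees on 7 internal nodes is the Catalan number C_7. So A = C_7 = 429.
A full binary tree with L leaves has L−1 internal nodes and is counted by C_{L−1}; L = 11 gives C_10. So B = C_10 = 16796.
Full binary trees with n internal nodes are counted by C_n; here n = 9. So D = C_9 = 4862.
A + B − D = 429 + 16796 − 4862 = 12363.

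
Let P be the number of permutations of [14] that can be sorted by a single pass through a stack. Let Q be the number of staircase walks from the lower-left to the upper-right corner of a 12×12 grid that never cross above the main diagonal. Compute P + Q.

2882452

Stack-sortable permutations are exactly the 231-avoiding ones, counted by C_n; here n = 14. So P = C_14 = 2674440.
Sub-diagonal monotone paths from (0,0) to (12,12) biject with Dyck paths of semilength 12, giving C_12. So Q = C_12 = 208012.
P + Q = 2674440 + 208012 = 2882452.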